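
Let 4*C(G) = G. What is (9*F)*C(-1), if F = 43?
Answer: -387/4 ≈ -96.750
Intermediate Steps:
C(G) = G/4
(9*F)*C(-1) = (9*43)*((¼)*(-1)) = 387*(-¼) = -387/4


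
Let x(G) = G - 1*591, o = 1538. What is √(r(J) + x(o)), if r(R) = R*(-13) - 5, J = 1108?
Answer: I*√13462 ≈ 116.03*I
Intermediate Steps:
x(G) = -591 + G (x(G) = G - 591 = -591 + G)
r(R) = -5 - 13*R (r(R) = -13*R - 5 = -5 - 13*R)
√(r(J) + x(o)) = √((-5 - 13*1108) + (-591 + 1538)) = √((-5 - 14404) + 947) = √(-14409 + 947) = √(-13462) = I*√13462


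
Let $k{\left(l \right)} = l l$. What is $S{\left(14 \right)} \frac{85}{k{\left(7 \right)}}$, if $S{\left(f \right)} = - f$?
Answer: $- \frac{170}{7} \approx -24.286$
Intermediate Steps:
$k{\left(l \right)} = l^{2}$
$S{\left(14 \right)} \frac{85}{k{\left(7 \right)}} = \left(-1\right) 14 \frac{85}{7^{2}} = - 14 \cdot \frac{85}{49} = - 14 \cdot 85 \cdot \frac{1}{49} = \left(-14\right) \frac{85}{49} = - \frac{170}{7}$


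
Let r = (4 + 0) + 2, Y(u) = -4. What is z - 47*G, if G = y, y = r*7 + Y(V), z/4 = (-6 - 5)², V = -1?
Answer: -1302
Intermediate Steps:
z = 484 (z = 4*(-6 - 5)² = 4*(-11)² = 4*121 = 484)
r = 6 (r = 4 + 2 = 6)
y = 38 (y = 6*7 - 4 = 42 - 4 = 38)
G = 38
z - 47*G = 484 - 47*38 = 484 - 1786 = -1302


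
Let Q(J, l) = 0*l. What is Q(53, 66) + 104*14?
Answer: 1456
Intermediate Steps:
Q(J, l) = 0
Q(53, 66) + 104*14 = 0 + 104*14 = 0 + 1456 = 1456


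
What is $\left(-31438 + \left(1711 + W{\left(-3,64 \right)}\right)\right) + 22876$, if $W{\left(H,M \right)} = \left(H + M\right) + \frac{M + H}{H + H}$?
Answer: $- \frac{40801}{6} \approx -6800.2$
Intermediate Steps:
$W{\left(H,M \right)} = H + M + \frac{H + M}{2 H}$ ($W{\left(H,M \right)} = \left(H + M\right) + \frac{H + M}{2 H} = H + M + \frac{H + M}{2 H}$)
$\left(-31438 + \left(1711 + W{\left(-3,64 \right)}\right)\right) + 22876 = \left(-31438 + \left(1711 + \left(\frac{1}{2} - 3 + 64 + \frac{1}{2} \cdot 64 \frac{1}{-3}\right)\right)\right) + 22876 = \left(-31438 + \left(1711 + \left(\frac{1}{2} - 3 + 64 + \frac{1}{2} \cdot 64 \left(- \frac{1}{3}\right)\right)\right)\right) + 22876 = \left(-31438 + \left(1711 + \left(\frac{1}{2} - 3 + 64 - \frac{32}{3}\right)\right)\right) + 22876 = \left(-31438 + \left(1711 + \frac{305}{6}\right)\right) + 22876 = \left(-31438 + \frac{10571}{6}\right) + 22876 = - \frac{178057}{6} + 22876 = - \frac{40801}{6}$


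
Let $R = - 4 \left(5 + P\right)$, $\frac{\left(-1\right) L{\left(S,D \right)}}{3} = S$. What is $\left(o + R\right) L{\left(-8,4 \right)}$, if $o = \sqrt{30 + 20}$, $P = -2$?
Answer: $-288 + 120 \sqrt{2} \approx -118.29$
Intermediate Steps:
$o = 5 \sqrt{2}$ ($o = \sqrt{50} = 5 \sqrt{2} \approx 7.0711$)
$L{\left(S,D \right)} = - 3 S$
$R = -12$ ($R = - 4 \left(5 - 2\right) = \left(-4\right) 3 = -12$)
$\left(o + R\right) L{\left(-8,4 \right)} = \left(5 \sqrt{2} - 12\right) \left(\left(-3\right) \left(-8\right)\right) = \left(-12 + 5 \sqrt{2}\right) 24 = -288 + 120 \sqrt{2}$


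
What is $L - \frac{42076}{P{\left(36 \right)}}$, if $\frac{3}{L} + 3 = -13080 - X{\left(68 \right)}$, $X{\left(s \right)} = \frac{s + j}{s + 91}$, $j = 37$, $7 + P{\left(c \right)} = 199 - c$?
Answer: $- \frac{7294238447}{27043926} \approx -269.72$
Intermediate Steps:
$P{\left(c \right)} = 192 - c$ ($P{\left(c \right)} = -7 - \left(-199 + c\right) = 192 - c$)
$X{\left(s \right)} = \frac{37 + s}{91 + s}$ ($X{\left(s \right)} = \frac{s + 37}{s + 91} = \frac{37 + s}{91 + s}$)
$L = - \frac{159}{693434}$ ($L = \frac{3}{-3 - \left(13080 + \frac{37 + 68}{91 + 68}\right)} = \frac{3}{-3 - \left(13080 + \frac{1}{159} \cdot 105\right)} = \frac{3}{-3 - \frac{693275}{53}} = \frac{3}{- \frac{693434}{53}} = 3 \left(- \frac{53}{693434}\right) = - \frac{159}{693434} \approx -0.00022929$)
$L - \frac{42076}{P{\left(36 \right)}} = - \frac{159}{693434} - \frac{42076}{192 - 36} = - \frac{159}{693434} - \frac{42076}{156} = - \frac{159}{693434} - \frac{10519}{39} = - \frac{7294238447}{27043926}$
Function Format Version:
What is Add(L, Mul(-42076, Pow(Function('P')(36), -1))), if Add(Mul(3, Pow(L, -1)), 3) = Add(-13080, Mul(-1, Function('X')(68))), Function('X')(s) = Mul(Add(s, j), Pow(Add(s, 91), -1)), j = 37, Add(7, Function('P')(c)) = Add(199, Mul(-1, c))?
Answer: Rational(-7294238447, 27043926) ≈ -269.72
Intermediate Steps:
Function('P')(c) = Add(192, Mul(-1, c)) (Function('P')(c) = Add(-7, Add(199, Mul(-1, c))) = Add(192, Mul(-1, c)))
Function('X')(s) = Mul(Pow(Add(91, s), -1), Add(37, s)) (Function('X')(s) = Mul(Add(s, 37), Pow(Add(s, 91), -1)) = Mul(Add(37, s), Pow(Add(91, s), -1)) = Mul(Pow(Add(91, s), -1), Add(37, s)))
L = Rational(-159, 693434) (L = Mul(3, Pow(Add(-3, Add(-13080, Mul(-1, Mul(Pow(Add(91, 68), -1), Add(37, 68))))), -1)) = Mul(3, Pow(Add(-3, Add(-13080, Mul(-1, Mul(Pow(159, -1), 105)))), -1)) = Mul(3, Pow(Add(-3, Add(-13080, Mul(-1, Mul(Rational(1, 159), 105)))), -1)) = Mul(3, Pow(Add(-3, Add(-13080, Mul(-1, Rational(35, 53)))), -1)) = Mul(3, Pow(Add(-3, Add(-13080, Rational(-35, 53))), -1)) = Mul(3, Pow(Add(-3, Rational(-693275, 53)), -1)) = Mul(3, Pow(Rational(-693434, 53), -1)) = Mul(3, Rational(-53, 693434)) = Rational(-159, 693434) ≈ -0.00022929)
Add(L, Mul(-42076, Pow(Function('P')(36), -1))) = Add(Rational(-159, 693434), Mul(-42076, Pow(Add(192, Mul(-1, 36)), -1))) = Add(Rational(-159, 693434), Mul(-42076, Pow(Add(192, -36), -1))) = Add(Rational(-159, 693434), Mul(-42076, Pow(156, -1))) = Add(Rational(-159, 693434), Mul(-42076, Rational(1, 156))) = Add(Rational(-159, 693434), Rational(-10519, 39)) = Rational(-7294238447, 27043926)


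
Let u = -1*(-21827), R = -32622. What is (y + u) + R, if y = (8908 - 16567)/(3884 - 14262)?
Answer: -112022851/10378 ≈ -10794.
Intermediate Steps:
y = 7659/10378 (y = -7659/(-10378) = -7659*(-1/10378) = 7659/10378 ≈ 0.73800)
u = 21827
(y + u) + R = (7659/10378 + 21827) - 32622 = 226528265/10378 - 32622 = -112022851/10378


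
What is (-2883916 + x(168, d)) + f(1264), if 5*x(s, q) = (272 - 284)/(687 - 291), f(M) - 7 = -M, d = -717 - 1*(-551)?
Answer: -476053546/165 ≈ -2.8852e+6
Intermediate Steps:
d = -166 (d = -717 + 551 = -166)
f(M) = 7 - M
x(s, q) = -1/165 (x(s, q) = ((272 - 284)/(687 - 291))/5 = (-12/396)/5 = (-12*1/396)/5 = (⅕)*(-1/33) = -1/165)
(-2883916 + x(168, d)) + f(1264) = (-2883916 - 1/165) + (7 - 1*1264) = -475846141/165 + (7 - 1264) = -475846141/165 - 1257 = -476053546/165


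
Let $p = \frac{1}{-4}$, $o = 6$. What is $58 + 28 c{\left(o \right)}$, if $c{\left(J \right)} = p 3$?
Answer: $37$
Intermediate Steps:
$p = - \frac{1}{4} \approx -0.25$
$c{\left(J \right)} = - \frac{3}{4}$ ($c{\left(J \right)} = \left(- \frac{1}{4}\right) 3 = - \frac{3}{4}$)
$58 + 28 c{\left(o \right)} = 58 + 28 \left(- \frac{3}{4}\right) = 58 - 21 = 37$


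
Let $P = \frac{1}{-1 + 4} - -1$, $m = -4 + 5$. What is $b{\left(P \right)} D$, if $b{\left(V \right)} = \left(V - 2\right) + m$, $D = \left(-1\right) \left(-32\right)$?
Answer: $\frac{32}{3} \approx 10.667$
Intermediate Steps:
$D = 32$
$m = 1$
$P = \frac{4}{3}$ ($P = \frac{1}{3} + 1 = \frac{4}{3} \approx 1.3333$)
$b{\left(V \right)} = -1 + V$ ($b{\left(V \right)} = \left(V - 2\right) + 1 = \left(-2 + V\right) + 1 = -1 + V$)
$b{\left(P \right)} D = \left(-1 + \frac{4}{3}\right) 32 = \frac{1}{3} \cdot 32 = \frac{32}{3}$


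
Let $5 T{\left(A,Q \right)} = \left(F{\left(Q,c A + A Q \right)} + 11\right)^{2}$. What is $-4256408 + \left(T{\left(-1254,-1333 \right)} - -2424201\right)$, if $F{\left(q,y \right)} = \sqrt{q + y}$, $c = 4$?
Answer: $- \frac{7495681}{5} + \frac{22 \sqrt{1665233}}{5} \approx -1.4935 \cdot 10^{6}$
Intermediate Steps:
$T{\left(A,Q \right)} = \frac{\left(11 + \sqrt{Q + 4 A + A Q}\right)^{2}}{5}$ ($T{\left(A,Q \right)} = \frac{\left(\sqrt{Q + \left(4 A + A Q\right)} + 11\right)^{2}}{5} = \frac{\left(\sqrt{Q + 4 A + A Q} + 11\right)^{2}}{5} = \frac{\left(11 + \sqrt{Q + 4 A + A Q}\right)^{2}}{5}$)
$-4256408 + \left(T{\left(-1254,-1333 \right)} - -2424201\right) = -4256408 + \left(\frac{\left(11 + \sqrt{-1333 - 1254 \left(4 - 1333\right)}\right)^{2}}{5} - -2424201\right) = -4256408 + \left(\frac{\left(11 + \sqrt{-1333 - -1666566}\right)^{2}}{5} + 2424201\right) = -4256408 + \left(\frac{\left(11 + \sqrt{-1333 + 1666566}\right)^{2}}{5} + 2424201\right) = -4256408 + \left(\frac{\left(11 + \sqrt{1665233}\right)^{2}}{5} + 2424201\right) = -4256408 + \left(2424201 + \frac{\left(11 + \sqrt{1665233}\right)^{2}}{5}\right) = -1832207 + \frac{\left(11 + \sqrt{1665233}\right)^{2}}{5}$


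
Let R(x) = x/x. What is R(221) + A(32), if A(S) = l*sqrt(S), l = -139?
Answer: 1 - 556*sqrt(2) ≈ -785.30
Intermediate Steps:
A(S) = -139*sqrt(S)
R(x) = 1
R(221) + A(32) = 1 - 556*sqrt(2)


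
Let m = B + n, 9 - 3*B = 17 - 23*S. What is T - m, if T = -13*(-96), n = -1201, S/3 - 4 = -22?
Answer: 8597/3 ≈ 2865.7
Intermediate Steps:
S = -54 (S = 12 + 3*(-22) = 12 - 66 = -54)
T = 1248
B = -1250/3 (B = 3 - (17 - 23*(-54))/3 = 3 - (17 + 1242)/3 = 3 - 1/3*1259 = 3 - 1259/3 = -1250/3 ≈ -416.67)
m = -4853/3 (m = -1250/3 - 1201 = -4853/3 ≈ -1617.7)
T - m = 1248 - 1*(-4853/3) = 1248 + 4853/3 = 8597/3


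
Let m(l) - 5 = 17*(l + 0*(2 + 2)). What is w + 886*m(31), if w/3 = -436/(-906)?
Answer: 71174370/151 ≈ 4.7135e+5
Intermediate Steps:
w = 218/151 (w = 3*(-436/(-906)) = 3*(-436*(-1/906)) = 3*(218/453) = 218/151 ≈ 1.4437)
m(l) = 5 + 17*l (m(l) = 5 + 17*(l + 0*(2 + 2)) = 5 + 17*(l + 0*4) = 5 + 17*(l + 0) = 5 + 17*l)
w + 886*m(31) = 218/151 + 886*(5 + 17*31) = 218/151 + 886*(5 + 527) = 218/151 + 886*532 = 218/151 + 471352 = 71174370/151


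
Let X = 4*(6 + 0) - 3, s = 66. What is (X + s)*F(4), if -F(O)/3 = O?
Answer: -1044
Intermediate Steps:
F(O) = -3*O
X = 21 (X = 4*6 - 3 = 24 - 3 = 21)
(X + s)*F(4) = (21 + 66)*(-3*4) = 87*(-12) = -1044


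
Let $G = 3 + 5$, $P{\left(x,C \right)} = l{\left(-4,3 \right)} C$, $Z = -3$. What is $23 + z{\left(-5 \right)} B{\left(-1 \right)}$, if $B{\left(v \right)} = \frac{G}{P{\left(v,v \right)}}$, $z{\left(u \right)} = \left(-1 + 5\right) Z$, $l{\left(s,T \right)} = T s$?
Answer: $15$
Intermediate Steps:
$P{\left(x,C \right)} = - 12 C$ ($P{\left(x,C \right)} = 3 \left(-4\right) C = - 12 C$)
$z{\left(u \right)} = -12$ ($z{\left(u \right)} = \left(-1 + 5\right) \left(-3\right) = 4 \left(-3\right) = -12$)
$G = 8$
$B{\left(v \right)} = - \frac{2}{3 v}$ ($B{\left(v \right)} = \frac{8}{\left(-12\right) v} = 8 \left(- \frac{1}{12 v}\right) = - \frac{2}{3 v}$)
$23 + z{\left(-5 \right)} B{\left(-1 \right)} = 23 - 12 \left(- \frac{2}{3 \left(-1\right)}\right) = 23 - 12 \left(\left(- \frac{2}{3}\right) \left(-1\right)\right) = 23 - 8 = 15$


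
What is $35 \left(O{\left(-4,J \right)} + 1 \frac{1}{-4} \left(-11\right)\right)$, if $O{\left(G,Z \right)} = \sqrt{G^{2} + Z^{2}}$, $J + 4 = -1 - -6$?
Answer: $\frac{385}{4} + 35 \sqrt{17} \approx 240.56$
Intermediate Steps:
$J = 1$ ($J = -4 - -5 = -4 + \left(-1 + 6\right) = -4 + 5 = 1$)
$35 \left(O{\left(-4,J \right)} + 1 \frac{1}{-4} \left(-11\right)\right) = 35 \left(\sqrt{\left(-4\right)^{2} + 1^{2}} + 1 \frac{1}{-4} \left(-11\right)\right) = 35 \left(\sqrt{16 + 1} + 1 \left(- \frac{1}{4}\right) \left(-11\right)\right) = 35 \left(\sqrt{17} - - \frac{11}{4}\right) = 35 \left(\sqrt{17} + \frac{11}{4}\right) = 35 \left(\frac{11}{4} + \sqrt{17}\right) = \frac{385}{4} + 35 \sqrt{17}$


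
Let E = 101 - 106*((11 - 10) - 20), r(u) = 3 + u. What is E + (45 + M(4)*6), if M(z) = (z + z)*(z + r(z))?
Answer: 2688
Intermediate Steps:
M(z) = 2*z*(3 + 2*z) (M(z) = (z + z)*(z + (3 + z)) = (2*z)*(3 + 2*z) = 2*z*(3 + 2*z))
E = 2115 (E = 101 - 106*(1 - 20) = 101 - 106*(-19) = 101 + 2014 = 2115)
E + (45 + M(4)*6) = 2115 + (45 + (2*4*(3 + 2*4))*6) = 2115 + (45 + (2*4*(3 + 8))*6) = 2115 + (45 + (2*4*11)*6) = 2115 + (45 + 88*6) = 2115 + (45 + 528) = 2115 + 573 = 2688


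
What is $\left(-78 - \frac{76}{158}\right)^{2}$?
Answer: $\frac{38440000}{6241} \approx 6159.3$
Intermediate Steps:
$\left(-78 - \frac{76}{158}\right)^{2} = \left(-78 - \frac{38}{79}\right)^{2} = \left(- \frac{6200}{79}\right)^{2} = \frac{38440000}{6241}$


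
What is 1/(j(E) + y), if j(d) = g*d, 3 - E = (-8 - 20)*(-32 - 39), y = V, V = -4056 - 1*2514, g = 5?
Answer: -1/16495 ≈ -6.0624e-5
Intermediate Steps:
V = -6570 (V = -4056 - 2514 = -6570)
y = -6570
E = -1985 (E = 3 - (-8 - 20)*(-32 - 39) = 3 - (-28)*(-71) = 3 - 1*1988 = 3 - 1988 = -1985)
j(d) = 5*d
1/(j(E) + y) = 1/(5*(-1985) - 6570) = 1/(-9925 - 6570) = 1/(-16495) = -1/16495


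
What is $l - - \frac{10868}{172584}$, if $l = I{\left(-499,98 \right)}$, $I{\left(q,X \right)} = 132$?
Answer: $\frac{5697989}{43146} \approx 132.06$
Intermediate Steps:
$l = 132$
$l - - \frac{10868}{172584} = 132 - - \frac{10868}{172584} = 132 - \left(-10868\right) \frac{1}{172584} = 132 - - \frac{2717}{43146} = 132 + \frac{2717}{43146} = \frac{5697989}{43146}$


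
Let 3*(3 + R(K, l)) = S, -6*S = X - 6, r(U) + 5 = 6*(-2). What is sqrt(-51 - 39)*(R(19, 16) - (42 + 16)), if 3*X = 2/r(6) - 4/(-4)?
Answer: -18569*I*sqrt(10)/102 ≈ -575.69*I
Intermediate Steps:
r(U) = -17 (r(U) = -5 + 6*(-2) = -5 - 12 = -17)
X = 5/17 (X = (2/(-17) - 4/(-4))/3 = (2*(-1/17) - 4*(-1/4))/3 = (-2/17 + 1)/3 = (1/3)*(15/17) = 5/17 ≈ 0.29412)
S = 97/102 (S = -(5/17 - 6)/6 = -1/6*(-97/17) = 97/102 ≈ 0.95098)
R(K, l) = -821/306 (R(K, l) = -3 + (1/3)*(97/102) = -3 + 97/306 = -821/306)
sqrt(-51 - 39)*(R(19, 16) - (42 + 16)) = sqrt(-51 - 39)*(-821/306 - (42 + 16)) = sqrt(-90)*(-821/306 - 1*58) = (3*I*sqrt(10))*(-821/306 - 58) = (3*I*sqrt(10))*(-18569/306) = -18569*I*sqrt(10)/102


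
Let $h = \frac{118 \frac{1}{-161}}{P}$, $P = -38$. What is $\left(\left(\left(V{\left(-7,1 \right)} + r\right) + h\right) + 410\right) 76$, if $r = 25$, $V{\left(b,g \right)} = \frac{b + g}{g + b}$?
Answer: $\frac{5335132}{161} \approx 33137.0$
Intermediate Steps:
$V{\left(b,g \right)} = 1$ ($V{\left(b,g \right)} = \frac{b + g}{b + g} = 1$)
$h = \frac{59}{3059}$ ($h = \frac{118 \frac{1}{-161}}{-38} = 118 \left(- \frac{1}{161}\right) \left(- \frac{1}{38}\right) = \left(- \frac{118}{161}\right) \left(- \frac{1}{38}\right) = \frac{59}{3059} \approx 0.019287$)
$\left(\left(\left(V{\left(-7,1 \right)} + r\right) + h\right) + 410\right) 76 = \left(\left(\left(1 + 25\right) + \frac{59}{3059}\right) + 410\right) 76 = \left(\left(26 + \frac{59}{3059}\right) + 410\right) 76 = \left(\frac{79593}{3059} + 410\right) 76 = \frac{1333783}{3059} \cdot 76 = \frac{5335132}{161}$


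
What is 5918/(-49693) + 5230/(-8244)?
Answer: -673979/894474 ≈ -0.75349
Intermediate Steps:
5918/(-49693) + 5230/(-8244) = 5918*(-1/49693) + 5230*(-1/8244) = -5918/49693 - 2615/4122 = -673979/894474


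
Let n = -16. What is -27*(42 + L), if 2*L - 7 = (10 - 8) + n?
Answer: -2079/2 ≈ -1039.5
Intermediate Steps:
L = -7/2 (L = 7/2 + ((10 - 8) - 16)/2 = 7/2 + (2 - 16)/2 = 7/2 + (½)*(-14) = 7/2 - 7 = -7/2 ≈ -3.5000)
-27*(42 + L) = -27*(42 - 7/2) = -27*77/2 = -2079/2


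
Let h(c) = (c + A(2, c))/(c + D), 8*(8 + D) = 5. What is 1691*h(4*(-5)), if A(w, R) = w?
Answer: 81168/73 ≈ 1111.9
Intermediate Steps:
D = -59/8 (D = -8 + (⅛)*5 = -8 + 5/8 = -59/8 ≈ -7.3750)
h(c) = (2 + c)/(-59/8 + c) (h(c) = (c + 2)/(c - 59/8) = (2 + c)/(-59/8 + c))
1691*h(4*(-5)) = 1691*(8*(2 + 4*(-5))/(-59 + 8*(4*(-5)))) = 1691*(8*(2 - 20)/(-59 + 8*(-20))) = 1691*(8*(-18)/(-59 - 160)) = 1691*(8*(-18)/(-219)) = 1691*(8*(-1/219)*(-18)) = 1691*(48/73) = 81168/73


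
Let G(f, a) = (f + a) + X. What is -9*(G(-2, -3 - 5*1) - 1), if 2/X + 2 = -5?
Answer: 711/7 ≈ 101.57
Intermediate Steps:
X = -2/7 (X = 2/(-2 - 5) = 2/(-7) = 2*(-⅐) = -2/7 ≈ -0.28571)
G(f, a) = -2/7 + a + f (G(f, a) = (f + a) - 2/7 = (a + f) - 2/7 = -2/7 + a + f)
-9*(G(-2, -3 - 5*1) - 1) = -9*((-2/7 + (-3 - 5*1) - 2) - 1) = -9*((-2/7 + (-3 - 5) - 2) - 1) = -9*((-2/7 - 8 - 2) - 1) = -9*(-72/7 - 1) = -9*(-79/7) = 711/7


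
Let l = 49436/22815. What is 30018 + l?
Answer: 684910106/22815 ≈ 30020.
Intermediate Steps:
l = 49436/22815 (l = 49436*(1/22815) = 49436/22815 ≈ 2.1668)
30018 + l = 30018 + 49436/22815 = 684910106/22815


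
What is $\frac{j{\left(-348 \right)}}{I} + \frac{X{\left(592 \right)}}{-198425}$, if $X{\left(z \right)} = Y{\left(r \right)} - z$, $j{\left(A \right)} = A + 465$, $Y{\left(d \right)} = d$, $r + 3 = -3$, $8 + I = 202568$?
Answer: $\frac{9623107}{2679531200} \approx 0.0035913$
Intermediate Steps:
$I = 202560$ ($I = -8 + 202568 = 202560$)
$r = -6$ ($r = -3 - 3 = -6$)
$j{\left(A \right)} = 465 + A$
$X{\left(z \right)} = -6 - z$
$\frac{j{\left(-348 \right)}}{I} + \frac{X{\left(592 \right)}}{-198425} = \frac{465 - 348}{202560} + \frac{-6 - 592}{-198425} = 117 \cdot \frac{1}{202560} + \left(-6 - 592\right) \left(- \frac{1}{198425}\right) = \frac{39}{67520} - - \frac{598}{198425} = \frac{39}{67520} + \frac{598}{198425} = \frac{9623107}{2679531200}$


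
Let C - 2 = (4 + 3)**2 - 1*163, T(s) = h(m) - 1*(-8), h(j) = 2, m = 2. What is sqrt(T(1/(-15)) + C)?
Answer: I*sqrt(102) ≈ 10.1*I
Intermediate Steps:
T(s) = 10 (T(s) = 2 - 1*(-8) = 2 + 8 = 10)
C = -112 (C = 2 + ((4 + 3)**2 - 1*163) = 2 + (7**2 - 163) = 2 + (49 - 163) = 2 - 114 = -112)
sqrt(T(1/(-15)) + C) = sqrt(10 - 112) = sqrt(-102) = I*sqrt(102)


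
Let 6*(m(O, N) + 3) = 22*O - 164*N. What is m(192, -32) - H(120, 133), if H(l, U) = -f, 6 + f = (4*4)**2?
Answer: 5477/3 ≈ 1825.7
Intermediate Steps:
f = 250 (f = -6 + (4*4)**2 = -6 + 16**2 = -6 + 256 = 250)
H(l, U) = -250 (H(l, U) = -1*250 = -250)
m(O, N) = -3 - 82*N/3 + 11*O/3 (m(O, N) = -3 + (22*O - 164*N)/6 = -3 + (-164*N + 22*O)/6 = -3 + (-82*N/3 + 11*O/3) = -3 - 82*N/3 + 11*O/3)
m(192, -32) - H(120, 133) = (-3 - 82/3*(-32) + (11/3)*192) - 1*(-250) = (-3 + 2624/3 + 704) + 250 = 4727/3 + 250 = 5477/3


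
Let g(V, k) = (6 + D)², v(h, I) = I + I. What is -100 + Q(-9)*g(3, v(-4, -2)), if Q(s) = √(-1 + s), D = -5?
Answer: -100 + I*√10 ≈ -100.0 + 3.1623*I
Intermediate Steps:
v(h, I) = 2*I
g(V, k) = 1 (g(V, k) = (6 - 5)² = 1² = 1)
-100 + Q(-9)*g(3, v(-4, -2)) = -100 + √(-1 - 9)*1 = -100 + √(-10)*1 = -100 + (I*√10)*1 = -100 + I*√10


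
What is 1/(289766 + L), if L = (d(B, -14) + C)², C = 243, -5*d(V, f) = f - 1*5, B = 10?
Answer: 25/8766906 ≈ 2.8516e-6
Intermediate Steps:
d(V, f) = 1 - f/5 (d(V, f) = -(f - 1*5)/5 = -(f - 5)/5 = -(-5 + f)/5 = 1 - f/5)
L = 1522756/25 (L = ((1 - ⅕*(-14)) + 243)² = ((1 + 14/5) + 243)² = (19/5 + 243)² = (1234/5)² = 1522756/25 ≈ 60910.)
1/(289766 + L) = 1/(289766 + 1522756/25) = 1/(8766906/25) = 25/8766906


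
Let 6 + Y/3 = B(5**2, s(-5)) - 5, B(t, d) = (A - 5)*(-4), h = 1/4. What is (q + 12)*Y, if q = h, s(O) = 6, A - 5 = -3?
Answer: 147/4 ≈ 36.750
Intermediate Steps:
A = 2 (A = 5 - 3 = 2)
h = 1/4 ≈ 0.25000
q = 1/4 ≈ 0.25000
B(t, d) = 12 (B(t, d) = (2 - 5)*(-4) = -3*(-4) = 12)
Y = 3 (Y = -18 + 3*(12 - 5) = -18 + 3*7 = -18 + 21 = 3)
(q + 12)*Y = (1/4 + 12)*3 = (49/4)*3 = 147/4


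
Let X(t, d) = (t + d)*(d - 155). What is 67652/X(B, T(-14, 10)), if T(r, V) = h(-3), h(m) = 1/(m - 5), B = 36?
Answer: -4329728/356167 ≈ -12.156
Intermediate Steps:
h(m) = 1/(-5 + m)
T(r, V) = -⅛ (T(r, V) = 1/(-5 - 3) = 1/(-8) = -⅛)
X(t, d) = (-155 + d)*(d + t) (X(t, d) = (d + t)*(-155 + d) = (-155 + d)*(d + t))
67652/X(B, T(-14, 10)) = 67652/((-⅛)² - 155*(-⅛) - 155*36 - ⅛*36) = 67652/(1/64 + 155/8 - 5580 - 9/2) = 67652/(-356167/64) = 67652*(-64/356167) = -4329728/356167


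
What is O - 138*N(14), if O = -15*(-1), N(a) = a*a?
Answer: -27033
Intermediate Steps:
N(a) = a**2
O = 15
O - 138*N(14) = 15 - 138*14**2 = 15 - 138*196 = 15 - 27048 = -27033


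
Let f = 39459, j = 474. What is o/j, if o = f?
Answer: 13153/158 ≈ 83.247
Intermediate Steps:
o = 39459
o/j = 39459/474 = 39459*(1/474) = 13153/158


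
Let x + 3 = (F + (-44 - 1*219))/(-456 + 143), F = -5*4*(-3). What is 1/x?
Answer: -313/736 ≈ -0.42527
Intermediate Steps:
F = 60 (F = -20*(-3) = 60)
x = -736/313 (x = -3 + (60 + (-44 - 1*219))/(-456 + 143) = -3 + (60 + (-44 - 219))/(-313) = -3 + (60 - 263)*(-1/313) = -3 - 203*(-1/313) = -3 + 203/313 = -736/313 ≈ -2.3514)
1/x = 1/(-736/313) = -313/736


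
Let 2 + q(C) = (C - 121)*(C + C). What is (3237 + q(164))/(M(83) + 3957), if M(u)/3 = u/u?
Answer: 17339/3960 ≈ 4.3785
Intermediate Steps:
M(u) = 3 (M(u) = 3*(u/u) = 3*1 = 3)
q(C) = -2 + 2*C*(-121 + C) (q(C) = -2 + (C - 121)*(C + C) = -2 + (-121 + C)*(2*C) = -2 + 2*C*(-121 + C))
(3237 + q(164))/(M(83) + 3957) = (3237 + (-2 - 242*164 + 2*164²))/(3 + 3957) = (3237 + (-2 - 39688 + 2*26896))/3960 = (3237 + (-2 - 39688 + 53792))*(1/3960) = (3237 + 14102)*(1/3960) = 17339*(1/3960) = 17339/3960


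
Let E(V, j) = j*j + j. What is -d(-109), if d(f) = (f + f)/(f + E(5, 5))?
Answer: -218/79 ≈ -2.7595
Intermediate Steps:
E(V, j) = j + j² (E(V, j) = j² + j = j + j²)
d(f) = 2*f/(30 + f) (d(f) = (f + f)/(f + 5*(1 + 5)) = (2*f)/(f + 5*6) = (2*f)/(f + 30) = (2*f)/(30 + f) = 2*f/(30 + f))
-d(-109) = -2*(-109)/(30 - 109) = -2*(-109)/(-79) = -2*(-109)*(-1)/79 = -1*218/79 = -218/79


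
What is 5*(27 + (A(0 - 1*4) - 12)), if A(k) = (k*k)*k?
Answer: -245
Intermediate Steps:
A(k) = k³ (A(k) = k²*k = k³)
5*(27 + (A(0 - 1*4) - 12)) = 5*(27 + ((0 - 1*4)³ - 12)) = 5*(27 + ((0 - 4)³ - 12)) = 5*(27 + ((-4)³ - 12)) = 5*(27 + (-64 - 12)) = 5*(27 - 76) = 5*(-49) = -245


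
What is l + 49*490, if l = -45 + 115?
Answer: 24080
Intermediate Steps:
l = 70
l + 49*490 = 70 + 49*490 = 70 + 24010 = 24080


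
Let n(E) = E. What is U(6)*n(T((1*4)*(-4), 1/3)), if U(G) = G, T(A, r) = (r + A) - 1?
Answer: -100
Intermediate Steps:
T(A, r) = -1 + A + r (T(A, r) = (A + r) - 1 = -1 + A + r)
U(6)*n(T((1*4)*(-4), 1/3)) = 6*(-1 + (1*4)*(-4) + 1/3) = 6*(-1 + 4*(-4) + 1/3) = 6*(-1 - 16 + 1/3) = 6*(-50/3) = -100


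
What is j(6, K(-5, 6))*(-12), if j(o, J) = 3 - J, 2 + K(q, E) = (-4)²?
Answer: 132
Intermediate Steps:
K(q, E) = 14 (K(q, E) = -2 + (-4)² = -2 + 16 = 14)
j(6, K(-5, 6))*(-12) = (3 - 1*14)*(-12) = (3 - 14)*(-12) = -11*(-12) = 132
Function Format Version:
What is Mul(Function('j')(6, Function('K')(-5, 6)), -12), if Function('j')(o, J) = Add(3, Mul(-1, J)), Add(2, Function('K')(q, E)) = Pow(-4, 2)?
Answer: 132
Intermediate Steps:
Function('K')(q, E) = 14 (Function('K')(q, E) = Add(-2, Pow(-4, 2)) = Add(-2, 16) = 14)
Mul(Function('j')(6, Function('K')(-5, 6)), -12) = Mul(Add(3, Mul(-1, 14)), -12) = Mul(Add(3, -14), -12) = Mul(-11, -12) = 132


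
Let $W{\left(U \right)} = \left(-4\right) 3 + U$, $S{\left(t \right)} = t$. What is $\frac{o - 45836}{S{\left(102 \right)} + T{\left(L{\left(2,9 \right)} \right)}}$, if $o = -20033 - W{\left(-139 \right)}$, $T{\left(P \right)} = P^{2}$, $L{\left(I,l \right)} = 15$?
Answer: $- \frac{21906}{109} \approx -200.97$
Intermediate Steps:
$W{\left(U \right)} = -12 + U$
$o = -19882$ ($o = -20033 - \left(-12 - 139\right) = -20033 - -151 = -20033 + 151 = -19882$)
$\frac{o - 45836}{S{\left(102 \right)} + T{\left(L{\left(2,9 \right)} \right)}} = \frac{-19882 - 45836}{102 + 15^{2}} = - \frac{65718}{102 + 225} = - \frac{65718}{327} = \left(-65718\right) \frac{1}{327} = - \frac{21906}{109}$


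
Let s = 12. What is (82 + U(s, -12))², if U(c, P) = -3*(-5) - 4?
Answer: 8649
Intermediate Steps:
U(c, P) = 11 (U(c, P) = 15 - 4 = 11)
(82 + U(s, -12))² = (82 + 11)² = 93² = 8649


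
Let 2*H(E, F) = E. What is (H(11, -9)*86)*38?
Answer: 17974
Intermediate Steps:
H(E, F) = E/2
(H(11, -9)*86)*38 = (((1/2)*11)*86)*38 = ((11/2)*86)*38 = 473*38 = 17974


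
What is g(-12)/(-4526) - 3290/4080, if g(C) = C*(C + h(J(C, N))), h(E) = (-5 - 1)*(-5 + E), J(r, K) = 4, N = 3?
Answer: -759215/923304 ≈ -0.82228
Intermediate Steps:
h(E) = 30 - 6*E (h(E) = -6*(-5 + E) = 30 - 6*E)
g(C) = C*(6 + C) (g(C) = C*(C + (30 - 6*4)) = C*(C + (30 - 24)) = C*(C + 6) = C*(6 + C))
g(-12)/(-4526) - 3290/4080 = -12*(6 - 12)/(-4526) - 3290/4080 = -12*(-6)*(-1/4526) - 3290*1/4080 = 72*(-1/4526) - 329/408 = -36/2263 - 329/408 = -759215/923304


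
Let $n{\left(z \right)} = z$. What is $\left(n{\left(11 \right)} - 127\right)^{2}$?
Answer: $13456$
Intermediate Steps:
$\left(n{\left(11 \right)} - 127\right)^{2} = \left(11 - 127\right)^{2} = \left(-116\right)^{2} = 13456$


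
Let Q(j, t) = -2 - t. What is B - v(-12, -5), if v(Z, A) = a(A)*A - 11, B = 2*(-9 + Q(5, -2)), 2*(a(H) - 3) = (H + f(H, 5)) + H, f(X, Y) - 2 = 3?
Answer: -9/2 ≈ -4.5000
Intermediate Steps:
f(X, Y) = 5 (f(X, Y) = 2 + 3 = 5)
a(H) = 11/2 + H (a(H) = 3 + ((H + 5) + H)/2 = 3 + ((5 + H) + H)/2 = 3 + (5 + 2*H)/2 = 3 + (5/2 + H) = 11/2 + H)
B = -18 (B = 2*(-9 + (-2 - 1*(-2))) = 2*(-9 + (-2 + 2)) = 2*(-9 + 0) = 2*(-9) = -18)
v(Z, A) = -11 + A*(11/2 + A) (v(Z, A) = (11/2 + A)*A - 11 = A*(11/2 + A) - 11 = -11 + A*(11/2 + A))
B - v(-12, -5) = -18 - (-11 + (½)*(-5)*(11 + 2*(-5))) = -18 - (-11 + (½)*(-5)*(11 - 10)) = -18 - (-11 + (½)*(-5)*1) = -18 - (-11 - 5/2) = -18 - 1*(-27/2) = -18 + 27/2 = -9/2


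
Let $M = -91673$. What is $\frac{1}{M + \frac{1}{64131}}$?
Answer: $- \frac{64131}{5879081162} \approx -1.0908 \cdot 10^{-5}$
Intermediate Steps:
$\frac{1}{M + \frac{1}{64131}} = \frac{1}{-91673 + \frac{1}{64131}} = \frac{1}{- \frac{5879081162}{64131}} = - \frac{64131}{5879081162}$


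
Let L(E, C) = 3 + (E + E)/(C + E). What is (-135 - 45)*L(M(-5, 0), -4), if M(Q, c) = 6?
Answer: -1620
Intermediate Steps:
L(E, C) = 3 + 2*E/(C + E) (L(E, C) = 3 + (2*E)/(C + E) = 3 + 2*E/(C + E))
(-135 - 45)*L(M(-5, 0), -4) = (-135 - 45)*((3*(-4) + 5*6)/(-4 + 6)) = -180*(-12 + 30)/2 = -90*18 = -180*9 = -1620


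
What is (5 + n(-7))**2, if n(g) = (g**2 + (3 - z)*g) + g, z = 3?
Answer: 2209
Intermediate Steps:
n(g) = g + g**2 (n(g) = (g**2 + (3 - 1*3)*g) + g = (g**2 + (3 - 3)*g) + g = (g**2 + 0*g) + g = (g**2 + 0) + g = g**2 + g = g + g**2)
(5 + n(-7))**2 = (5 - 7*(1 - 7))**2 = (5 - 7*(-6))**2 = (5 + 42)**2 = 47**2 = 2209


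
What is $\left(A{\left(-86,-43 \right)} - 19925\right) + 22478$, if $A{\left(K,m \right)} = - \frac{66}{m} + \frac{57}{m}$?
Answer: $\frac{109788}{43} \approx 2553.2$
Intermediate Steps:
$A{\left(K,m \right)} = - \frac{9}{m}$
$\left(A{\left(-86,-43 \right)} - 19925\right) + 22478 = \left(- \frac{9}{-43} - 19925\right) + 22478 = \left(\left(-9\right) \left(- \frac{1}{43}\right) - 19925\right) + 22478 = \left(\frac{9}{43} - 19925\right) + 22478 = - \frac{856766}{43} + 22478 = \frac{109788}{43}$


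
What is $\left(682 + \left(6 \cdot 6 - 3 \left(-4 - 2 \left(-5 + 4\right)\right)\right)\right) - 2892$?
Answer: $-2168$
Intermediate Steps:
$\left(682 + \left(6 \cdot 6 - 3 \left(-4 - 2 \left(-5 + 4\right)\right)\right)\right) - 2892 = \left(682 + \left(36 - 3 \left(-4 - -2\right)\right)\right) - 2892 = \left(682 + \left(36 - 3 \left(-4 + 2\right)\right)\right) - 2892 = \left(682 + \left(36 - -6\right)\right) - 2892 = \left(682 + \left(36 + 6\right)\right) - 2892 = \left(682 + 42\right) - 2892 = 724 - 2892 = -2168$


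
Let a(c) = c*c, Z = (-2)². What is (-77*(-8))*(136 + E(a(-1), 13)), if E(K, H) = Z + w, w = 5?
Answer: 89320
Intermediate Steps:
Z = 4
a(c) = c²
E(K, H) = 9 (E(K, H) = 4 + 5 = 9)
(-77*(-8))*(136 + E(a(-1), 13)) = (-77*(-8))*(136 + 9) = 616*145 = 89320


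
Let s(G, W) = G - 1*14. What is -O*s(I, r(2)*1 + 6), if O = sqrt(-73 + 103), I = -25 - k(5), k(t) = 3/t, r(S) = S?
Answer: 198*sqrt(30)/5 ≈ 216.90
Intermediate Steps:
I = -128/5 (I = -25 - 3/5 = -128/5 ≈ -25.600)
s(G, W) = -14 + G (s(G, W) = G - 14 = -14 + G)
O = sqrt(30) ≈ 5.4772
-O*s(I, r(2)*1 + 6) = -sqrt(30)*(-14 - 128/5) = -sqrt(30)*(-198)/5 = -(-198)*sqrt(30)/5 = 198*sqrt(30)/5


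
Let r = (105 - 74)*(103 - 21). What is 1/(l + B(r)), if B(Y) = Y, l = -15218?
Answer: -1/12676 ≈ -7.8889e-5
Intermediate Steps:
r = 2542 (r = 31*82 = 2542)
1/(l + B(r)) = 1/(-15218 + 2542) = 1/(-12676) = -1/12676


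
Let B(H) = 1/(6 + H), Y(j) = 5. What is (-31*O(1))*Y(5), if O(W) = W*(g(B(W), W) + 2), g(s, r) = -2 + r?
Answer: -155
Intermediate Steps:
O(W) = W**2 (O(W) = W*((-2 + W) + 2) = W*W = W**2)
(-31*O(1))*Y(5) = -31*1**2*5 = -31*1*5 = -31*5 = -155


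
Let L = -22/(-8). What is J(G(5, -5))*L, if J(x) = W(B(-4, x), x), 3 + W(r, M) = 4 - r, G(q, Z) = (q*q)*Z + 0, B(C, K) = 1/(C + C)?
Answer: 99/32 ≈ 3.0938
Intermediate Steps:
B(C, K) = 1/(2*C)
G(q, Z) = Z*q**2 (G(q, Z) = q**2*Z + 0 = Z*q**2 + 0 = Z*q**2)
W(r, M) = 1 - r (W(r, M) = -3 + (4 - r) = 1 - r)
J(x) = 9/8 (J(x) = 1 - 1/(2*(-4)) = 1 - (-1)/(2*4) = 1 - 1*(-1/8) = 1 + 1/8 = 9/8)
L = 11/4 (L = -22*(-1/8) = 11/4 ≈ 2.7500)
J(G(5, -5))*L = (9/8)*(11/4) = 99/32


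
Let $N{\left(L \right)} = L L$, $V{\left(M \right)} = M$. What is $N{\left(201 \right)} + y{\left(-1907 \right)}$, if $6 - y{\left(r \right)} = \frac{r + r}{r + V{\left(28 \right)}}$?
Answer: $\frac{75920939}{1879} \approx 40405.0$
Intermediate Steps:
$N{\left(L \right)} = L^{2}$
$y{\left(r \right)} = 6 - \frac{2 r}{28 + r}$ ($y{\left(r \right)} = 6 - \frac{r + r}{r + 28} = 6 - \frac{2 r}{28 + r}$)
$N{\left(201 \right)} + y{\left(-1907 \right)} = 201^{2} + \frac{4 \left(42 - 1907\right)}{28 - 1907} = 40401 + 4 \frac{1}{-1879} \left(-1865\right) = 40401 + 4 \left(- \frac{1}{1879}\right) \left(-1865\right) = 40401 + \frac{7460}{1879} = \frac{75920939}{1879}$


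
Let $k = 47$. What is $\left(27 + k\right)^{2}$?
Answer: $5476$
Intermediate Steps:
$\left(27 + k\right)^{2} = \left(27 + 47\right)^{2} = 74^{2} = 5476$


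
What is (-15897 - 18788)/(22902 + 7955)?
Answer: -34685/30857 ≈ -1.1241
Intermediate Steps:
(-15897 - 18788)/(22902 + 7955) = -34685/30857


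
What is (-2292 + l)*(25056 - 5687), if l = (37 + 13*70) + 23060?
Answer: 420597835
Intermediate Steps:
l = 24007 (l = (37 + 910) + 23060 = 947 + 23060 = 24007)
(-2292 + l)*(25056 - 5687) = (-2292 + 24007)*(25056 - 5687) = 21715*19369 = 420597835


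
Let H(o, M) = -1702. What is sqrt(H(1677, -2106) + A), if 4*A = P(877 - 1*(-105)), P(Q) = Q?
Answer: I*sqrt(5826)/2 ≈ 38.164*I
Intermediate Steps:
A = 491/2 (A = (877 - 1*(-105))/4 = (877 + 105)/4 = (1/4)*982 = 491/2 ≈ 245.50)
sqrt(H(1677, -2106) + A) = sqrt(-1702 + 491/2) = sqrt(-2913/2) = I*sqrt(5826)/2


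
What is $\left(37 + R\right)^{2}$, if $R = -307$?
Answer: $72900$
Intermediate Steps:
$\left(37 + R\right)^{2} = \left(37 - 307\right)^{2} = \left(-270\right)^{2} = 72900$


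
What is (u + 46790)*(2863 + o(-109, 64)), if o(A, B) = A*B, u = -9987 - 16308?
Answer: -84295935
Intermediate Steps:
u = -26295
(u + 46790)*(2863 + o(-109, 64)) = (-26295 + 46790)*(2863 - 109*64) = 20495*(2863 - 6976) = 20495*(-4113) = -84295935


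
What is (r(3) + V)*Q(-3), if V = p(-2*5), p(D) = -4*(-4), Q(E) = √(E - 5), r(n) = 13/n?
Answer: 122*I*√2/3 ≈ 57.511*I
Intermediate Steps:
Q(E) = √(-5 + E)
p(D) = 16
V = 16
(r(3) + V)*Q(-3) = (13/3 + 16)*√(-5 - 3) = (13*(⅓) + 16)*√(-8) = (13/3 + 16)*(2*I*√2) = 61*(2*I*√2)/3 = 122*I*√2/3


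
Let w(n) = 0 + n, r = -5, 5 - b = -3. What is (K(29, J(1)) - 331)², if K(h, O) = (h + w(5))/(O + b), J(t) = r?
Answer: 919681/9 ≈ 1.0219e+5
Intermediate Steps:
b = 8 (b = 5 - 1*(-3) = 5 + 3 = 8)
w(n) = n
J(t) = -5
K(h, O) = (5 + h)/(8 + O) (K(h, O) = (h + 5)/(O + 8) = (5 + h)/(8 + O))
(K(29, J(1)) - 331)² = ((5 + 29)/(8 - 5) - 331)² = (34/3 - 331)² = (-959/3)² = 919681/9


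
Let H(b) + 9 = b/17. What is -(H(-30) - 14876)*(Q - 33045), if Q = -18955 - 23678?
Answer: -19152209850/17 ≈ -1.1266e+9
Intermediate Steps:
Q = -42633
H(b) = -9 + b/17
-(H(-30) - 14876)*(Q - 33045) = -((-9 + (1/17)*(-30)) - 14876)*(-42633 - 33045) = -((-9 - 30/17) - 14876)*(-75678) = -(-183/17 - 14876)*(-75678) = -(-253075)*(-75678)/17 = -1*19152209850/17 = -19152209850/17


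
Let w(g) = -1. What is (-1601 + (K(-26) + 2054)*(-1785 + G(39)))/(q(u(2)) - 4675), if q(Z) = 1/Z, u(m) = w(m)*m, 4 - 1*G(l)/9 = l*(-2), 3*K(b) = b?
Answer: 1428710/3117 ≈ 458.36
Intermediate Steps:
K(b) = b/3
G(l) = 36 + 18*l (G(l) = 36 - 9*l*(-2) = 36 - (-18)*l = 36 + 18*l)
u(m) = -m
(-1601 + (K(-26) + 2054)*(-1785 + G(39)))/(q(u(2)) - 4675) = (-1601 + ((⅓)*(-26) + 2054)*(-1785 + (36 + 18*39)))/(1/(-1*2) - 4675) = (-1601 + (-26/3 + 2054)*(-1785 + (36 + 702)))/(1/(-2) - 4675) = (-1601 + 6136*(-1785 + 738)/3)/(-½ - 4675) = (-1601 + (6136/3)*(-1047))/(-9351/2) = (-1601 - 2141464)*(-2/9351) = -2143065*(-2/9351) = 1428710/3117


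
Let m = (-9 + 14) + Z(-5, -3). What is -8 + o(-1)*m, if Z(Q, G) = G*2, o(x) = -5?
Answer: -3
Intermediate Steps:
Z(Q, G) = 2*G
m = -1 (m = (-9 + 14) + 2*(-3) = 5 - 6 = -1)
-8 + o(-1)*m = -8 - 5*(-1) = -8 + 5 = -3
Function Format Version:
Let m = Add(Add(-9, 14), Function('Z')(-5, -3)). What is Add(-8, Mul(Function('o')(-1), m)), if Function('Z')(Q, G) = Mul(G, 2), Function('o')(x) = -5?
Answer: -3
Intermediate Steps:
Function('Z')(Q, G) = Mul(2, G)
m = -1 (m = Add(Add(-9, 14), Mul(2, -3)) = Add(5, -6) = -1)
Add(-8, Mul(Function('o')(-1), m)) = Add(-8, Mul(-5, -1)) = Add(-8, 5) = -3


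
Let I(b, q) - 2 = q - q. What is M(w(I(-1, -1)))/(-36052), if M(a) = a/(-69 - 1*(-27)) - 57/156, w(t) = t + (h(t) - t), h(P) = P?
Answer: 451/39368784 ≈ 1.1456e-5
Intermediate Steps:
I(b, q) = 2 (I(b, q) = 2 + (q - q) = 2 + 0 = 2)
w(t) = t (w(t) = t + (t - t) = t + 0 = t)
M(a) = -19/52 - a/42 (M(a) = a/(-69 + 27) - 57*1/156 = a/(-42) - 19/52 = a*(-1/42) - 19/52 = -a/42 - 19/52 = -19/52 - a/42)
M(w(I(-1, -1)))/(-36052) = (-19/52 - 1/42*2)/(-36052) = (-19/52 - 1/21)*(-1/36052) = -451/1092*(-1/36052) = 451/39368784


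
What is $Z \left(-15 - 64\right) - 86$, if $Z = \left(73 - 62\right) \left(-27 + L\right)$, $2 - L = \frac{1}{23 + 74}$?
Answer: $\frac{2099852}{97} \approx 21648.0$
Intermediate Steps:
$L = \frac{193}{97}$ ($L = 2 - \frac{1}{23 + 74} = 2 - \frac{1}{97} = \frac{193}{97} \approx 1.9897$)
$Z = - \frac{26686}{97}$ ($Z = \left(73 - 62\right) \left(-27 + \frac{193}{97}\right) = 11 \left(- \frac{2426}{97}\right) = - \frac{26686}{97} \approx -275.11$)
$Z \left(-15 - 64\right) - 86 = - \frac{26686 \left(-15 - 64\right)}{97} - 86 = \left(- \frac{26686}{97}\right) \left(-79\right) - 86 = \frac{2108194}{97} - 86 = \frac{2099852}{97}$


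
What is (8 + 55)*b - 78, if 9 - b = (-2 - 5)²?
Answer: -2598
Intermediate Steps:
b = -40 (b = 9 - (-2 - 5)² = 9 - 1*(-7)² = 9 - 1*49 = 9 - 49 = -40)
(8 + 55)*b - 78 = (8 + 55)*(-40) - 78 = 63*(-40) - 78 = -2520 - 78 = -2598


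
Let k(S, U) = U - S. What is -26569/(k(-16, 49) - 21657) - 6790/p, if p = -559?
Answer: 161461751/12069928 ≈ 13.377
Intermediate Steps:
-26569/(k(-16, 49) - 21657) - 6790/p = -26569/((49 - 1*(-16)) - 21657) - 6790/(-559) = -26569/((49 + 16) - 21657) - 6790*(-1/559) = -26569/(65 - 21657) + 6790/559 = -26569/(-21592) + 6790/559 = -26569*(-1/21592) + 6790/559 = 26569/21592 + 6790/559 = 161461751/12069928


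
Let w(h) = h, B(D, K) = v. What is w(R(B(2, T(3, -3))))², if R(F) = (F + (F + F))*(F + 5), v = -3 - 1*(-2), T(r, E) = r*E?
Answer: 144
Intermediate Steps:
T(r, E) = E*r
v = -1 (v = -3 + 2 = -1)
B(D, K) = -1
R(F) = 3*F*(5 + F) (R(F) = (F + 2*F)*(5 + F) = (3*F)*(5 + F) = 3*F*(5 + F))
w(R(B(2, T(3, -3))))² = (3*(-1)*(5 - 1))² = (3*(-1)*4)² = (-12)² = 144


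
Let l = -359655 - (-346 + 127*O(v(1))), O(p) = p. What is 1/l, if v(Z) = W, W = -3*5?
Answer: -1/357404 ≈ -2.7980e-6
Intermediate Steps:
W = -15
v(Z) = -15
l = -357404 (l = -359655 - (-346 + 127*(-15)) = -359655 - (-346 - 1905) = -359655 - 1*(-2251) = -359655 + 2251 = -357404)
1/l = 1/(-357404) = -1/357404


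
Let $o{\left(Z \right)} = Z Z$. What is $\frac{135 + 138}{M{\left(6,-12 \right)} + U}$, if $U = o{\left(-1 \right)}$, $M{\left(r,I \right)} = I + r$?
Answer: $- \frac{273}{5} \approx -54.6$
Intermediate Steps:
$o{\left(Z \right)} = Z^{2}$
$U = 1$ ($U = \left(-1\right)^{2} = 1$)
$\frac{135 + 138}{M{\left(6,-12 \right)} + U} = \frac{135 + 138}{\left(-12 + 6\right) + 1} = \frac{273}{-6 + 1} = \frac{273}{-5} = 273 \left(- \frac{1}{5}\right) = - \frac{273}{5}$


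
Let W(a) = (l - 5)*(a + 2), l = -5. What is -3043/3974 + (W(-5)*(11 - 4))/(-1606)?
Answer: -2860799/3191122 ≈ -0.89649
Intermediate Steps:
W(a) = -20 - 10*a (W(a) = (-5 - 5)*(a + 2) = -10*(2 + a) = -20 - 10*a)
-3043/3974 + (W(-5)*(11 - 4))/(-1606) = -3043/3974 + ((-20 - 10*(-5))*(11 - 4))/(-1606) = -3043*1/3974 + ((-20 + 50)*7)*(-1/1606) = -3043/3974 + (30*7)*(-1/1606) = -3043/3974 + 210*(-1/1606) = -3043/3974 - 105/803 = -2860799/3191122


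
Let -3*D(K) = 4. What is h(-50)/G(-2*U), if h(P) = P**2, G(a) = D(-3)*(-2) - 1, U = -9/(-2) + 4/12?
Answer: 1500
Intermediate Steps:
D(K) = -4/3 (D(K) = -1/3*4 = -4/3)
U = 29/6 (U = -9*(-1/2) + 4*(1/12) = 9/2 + 1/3 = 29/6 ≈ 4.8333)
G(a) = 5/3 (G(a) = -4/3*(-2) - 1 = 8/3 - 1 = 5/3)
h(-50)/G(-2*U) = (-50)**2/(5/3) = 2500*(3/5) = 1500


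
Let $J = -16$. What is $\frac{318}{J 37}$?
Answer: $- \frac{159}{296} \approx -0.53716$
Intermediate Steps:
$\frac{318}{J 37} = \frac{318}{\left(-16\right) 37} = \frac{318}{-592} = 318 \left(- \frac{1}{592}\right) = - \frac{159}{296}$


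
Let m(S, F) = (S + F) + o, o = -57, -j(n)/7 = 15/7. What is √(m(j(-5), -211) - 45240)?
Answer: I*√45523 ≈ 213.36*I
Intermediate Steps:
j(n) = -15 (j(n) = -105/7 = -7*15/7 = -15)
m(S, F) = -57 + F + S (m(S, F) = (S + F) - 57 = (F + S) - 57 = -57 + F + S)
√(m(j(-5), -211) - 45240) = √((-57 - 211 - 15) - 45240) = √(-283 - 45240) = √(-45523) = I*√45523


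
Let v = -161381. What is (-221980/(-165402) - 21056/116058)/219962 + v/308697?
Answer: -9464093474254402838/18103536049302684117 ≈ -0.52278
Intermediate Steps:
(-221980/(-165402) - 21056/116058)/219962 + v/308697 = (-221980/(-165402) - 21056/116058)/219962 - 161381/308697 = (-221980*(-1/165402) - 21056*1/116058)*(1/219962) - 161381*1/308697 = (110990/82701 - 10528/58029)*(1/219962) - 161381/308697 = (1856654194/1599685443)*(1/219962) - 161381/308697 = 928327097/175935004706583 - 161381/308697 = -9464093474254402838/18103536049302684117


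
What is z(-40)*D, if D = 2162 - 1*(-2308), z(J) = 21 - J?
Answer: 272670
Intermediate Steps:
D = 4470 (D = 2162 + 2308 = 4470)
z(-40)*D = (21 - 1*(-40))*4470 = (21 + 40)*4470 = 61*4470 = 272670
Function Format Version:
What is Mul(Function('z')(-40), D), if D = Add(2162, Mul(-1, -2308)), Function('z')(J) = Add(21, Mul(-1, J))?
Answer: 272670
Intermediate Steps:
D = 4470 (D = Add(2162, 2308) = 4470)
Mul(Function('z')(-40), D) = Mul(Add(21, Mul(-1, -40)), 4470) = Mul(Add(21, 40), 4470) = Mul(61, 4470) = 272670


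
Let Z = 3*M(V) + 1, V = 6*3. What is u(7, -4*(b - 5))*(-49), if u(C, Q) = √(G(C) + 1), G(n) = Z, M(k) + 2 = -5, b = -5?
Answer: -49*I*√19 ≈ -213.59*I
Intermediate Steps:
V = 18
M(k) = -7 (M(k) = -2 - 5 = -7)
Z = -20 (Z = 3*(-7) + 1 = -21 + 1 = -20)
G(n) = -20
u(C, Q) = I*√19 (u(C, Q) = √(-20 + 1) = √(-19) = I*√19)
u(7, -4*(b - 5))*(-49) = (I*√19)*(-49) = -49*I*√19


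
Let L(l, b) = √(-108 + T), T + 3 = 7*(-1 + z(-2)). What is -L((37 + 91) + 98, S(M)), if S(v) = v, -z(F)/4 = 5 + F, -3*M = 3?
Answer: -I*√202 ≈ -14.213*I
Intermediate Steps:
M = -1 (M = -⅓*3 = -1)
z(F) = -20 - 4*F (z(F) = -4*(5 + F) = -20 - 4*F)
T = -94 (T = -3 + 7*(-1 + (-20 - 4*(-2))) = -3 + 7*(-1 + (-20 + 8)) = -3 + 7*(-1 - 12) = -3 + 7*(-13) = -3 - 91 = -94)
L(l, b) = I*√202 (L(l, b) = √(-108 - 94) = √(-202) = I*√202)
-L((37 + 91) + 98, S(M)) = -I*√202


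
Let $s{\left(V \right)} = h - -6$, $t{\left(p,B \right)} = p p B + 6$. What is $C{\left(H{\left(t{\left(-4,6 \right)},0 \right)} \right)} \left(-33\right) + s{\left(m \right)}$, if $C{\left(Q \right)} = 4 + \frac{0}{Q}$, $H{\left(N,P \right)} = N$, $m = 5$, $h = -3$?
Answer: $-129$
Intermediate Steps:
$t{\left(p,B \right)} = 6 + B p^{2}$ ($t{\left(p,B \right)} = p^{2} B + 6 = B p^{2} + 6 = 6 + B p^{2}$)
$s{\left(V \right)} = 3$ ($s{\left(V \right)} = -3 - -6 = -3 + 6 = 3$)
$C{\left(Q \right)} = 4$ ($C{\left(Q \right)} = 4 + 0 = 4$)
$C{\left(H{\left(t{\left(-4,6 \right)},0 \right)} \right)} \left(-33\right) + s{\left(m \right)} = 4 \left(-33\right) + 3 = -132 + 3 = -129$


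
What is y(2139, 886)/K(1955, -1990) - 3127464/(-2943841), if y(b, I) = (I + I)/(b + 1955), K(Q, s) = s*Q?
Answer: 12453171209170237/11722008574583575 ≈ 1.0624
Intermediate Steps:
K(Q, s) = Q*s
y(b, I) = 2*I/(1955 + b) (y(b, I) = (2*I)/(1955 + b) = 2*I/(1955 + b))
y(2139, 886)/K(1955, -1990) - 3127464/(-2943841) = (2*886/(1955 + 2139))/((1955*(-1990))) - 3127464/(-2943841) = (2*886/4094)/(-3890450) - 3127464*(-1/2943841) = (2*886*(1/4094))*(-1/3890450) + 3127464/2943841 = (886/2047)*(-1/3890450) + 3127464/2943841 = -443/3981875575 + 3127464/2943841 = 12453171209170237/11722008574583575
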